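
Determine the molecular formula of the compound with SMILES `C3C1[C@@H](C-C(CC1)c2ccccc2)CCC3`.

Heavy atoms from the SMILES: 16 C.
Implicit hydrogens by atom environment:
  7 × C: 2 H each → 14
  5 × C (aromatic): 1 H each → 5
  3 × C: 1 H each → 3
  1 × C (aromatic): no H
  Total hydrogens = 22.
Molecular formula: C16H22

C16H22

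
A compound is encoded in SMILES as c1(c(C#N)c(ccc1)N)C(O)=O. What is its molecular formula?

Heavy atoms from the SMILES: 8 C, 2 N, 2 O.
Implicit hydrogens by atom environment:
  3 × C (aromatic): 1 H each → 3
  3 × C (aromatic): no H
  2 × C: no H
  1 × N: 2 H
  1 × N: no H
  1 × O: 1 H
  1 × O: no H
  Total hydrogens = 6.
Molecular formula: C8H6N2O2

C8H6N2O2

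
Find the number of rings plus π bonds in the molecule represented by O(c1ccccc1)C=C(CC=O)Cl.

6

Molecular formula from the SMILES: C10H9ClO2.
DoU = (2C + 2 + N − H − X)/2 = (2·10 + 2 + 0 − 9 − 1)/2 = 12/2 = 6.
(Structurally: 1 ring(s) + 5 π bond(s) = 6.)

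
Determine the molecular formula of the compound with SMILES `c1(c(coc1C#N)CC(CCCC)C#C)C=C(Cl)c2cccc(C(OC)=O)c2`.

C23H22ClNO3

Heavy atoms from the SMILES: 23 C, 1 Cl, 1 N, 3 O.
Implicit hydrogens by atom environment:
  5 × C (aromatic): 1 H each → 5
  5 × C (aromatic): no H
  4 × C: 2 H each → 8
  4 × C: no H
  3 × C: 1 H each → 3
  2 × C: 3 H each → 6
  2 × O: no H
  1 × Cl: no H
  1 × N: no H
  1 × O (aromatic): no H
  Total hydrogens = 22.
Molecular formula: C23H22ClNO3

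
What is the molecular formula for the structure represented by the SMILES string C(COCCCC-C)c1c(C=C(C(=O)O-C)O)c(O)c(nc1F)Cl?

Heavy atoms from the SMILES: 16 C, 1 Cl, 1 F, 1 N, 5 O.
Implicit hydrogens by atom environment:
  6 × C: 2 H each → 12
  5 × C (aromatic): no H
  3 × O: no H
  2 × C: 3 H each → 6
  2 × C: no H
  2 × O: 1 H each → 2
  1 × C: 1 H
  1 × Cl: no H
  1 × F: no H
  1 × N (aromatic): no H
  Total hydrogens = 21.
Molecular formula: C16H21ClFNO5

C16H21ClFNO5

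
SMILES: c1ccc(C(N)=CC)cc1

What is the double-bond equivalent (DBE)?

Molecular formula from the SMILES: C9H11N.
DoU = (2C + 2 + N − H − X)/2 = (2·9 + 2 + 1 − 11 − 0)/2 = 10/2 = 5.
(Structurally: 1 ring(s) + 4 π bond(s) = 5.)

5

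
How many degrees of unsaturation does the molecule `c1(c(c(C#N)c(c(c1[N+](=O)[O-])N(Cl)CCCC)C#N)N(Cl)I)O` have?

9

Molecular formula from the SMILES: C12H10Cl2IN5O3.
DoU = (2C + 2 + N − H − X)/2 = (2·12 + 2 + 5 − 10 − 3)/2 = 18/2 = 9.
(Structurally: 1 ring(s) + 8 π bond(s) = 9.)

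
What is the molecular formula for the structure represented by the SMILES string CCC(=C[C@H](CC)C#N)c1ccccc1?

Heavy atoms from the SMILES: 14 C, 1 N.
Implicit hydrogens by atom environment:
  5 × C (aromatic): 1 H each → 5
  2 × C: 3 H each → 6
  2 × C: 2 H each → 4
  2 × C: 1 H each → 2
  2 × C: no H
  1 × C (aromatic): no H
  1 × N: no H
  Total hydrogens = 17.
Molecular formula: C14H17N

C14H17N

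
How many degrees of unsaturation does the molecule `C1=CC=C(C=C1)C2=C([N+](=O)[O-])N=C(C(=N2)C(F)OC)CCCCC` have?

Molecular formula from the SMILES: C17H20FN3O3.
DoU = (2C + 2 + N − H − X)/2 = (2·17 + 2 + 3 − 20 − 1)/2 = 18/2 = 9.
(Structurally: 2 ring(s) + 7 π bond(s) = 9.)

9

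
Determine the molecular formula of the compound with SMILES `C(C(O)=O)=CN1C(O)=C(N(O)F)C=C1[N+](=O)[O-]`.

C7H6FN3O6

Heavy atoms from the SMILES: 7 C, 1 F, 3 N, 6 O.
Implicit hydrogens by atom environment:
  3 × C (aromatic): no H
  3 × O: 1 H each → 3
  2 × C: 1 H each → 2
  2 × O: no H
  1 × C (aromatic): 1 H
  1 × C: no H
  1 × F: no H
  1 × N (aromatic): no H
  1 × N: no H
  1 × N (charge +1): no H
  1 × O (charge -1): no H
  Total hydrogens = 6.
Molecular formula: C7H6FN3O6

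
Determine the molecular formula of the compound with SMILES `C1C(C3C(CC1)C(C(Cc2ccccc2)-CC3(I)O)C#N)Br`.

Heavy atoms from the SMILES: 1 Br, 18 C, 1 I, 1 N, 1 O.
Implicit hydrogens by atom environment:
  5 × C: 2 H each → 10
  5 × C: 1 H each → 5
  5 × C (aromatic): 1 H each → 5
  2 × C: no H
  1 × Br: no H
  1 × C (aromatic): no H
  1 × I: no H
  1 × N: no H
  1 × O: 1 H
  Total hydrogens = 21.
Molecular formula: C18H21BrINO

C18H21BrINO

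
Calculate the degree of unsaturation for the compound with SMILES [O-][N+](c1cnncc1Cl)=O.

Molecular formula from the SMILES: C4H2ClN3O2.
DoU = (2C + 2 + N − H − X)/2 = (2·4 + 2 + 3 − 2 − 1)/2 = 10/2 = 5.
(Structurally: 1 ring(s) + 4 π bond(s) = 5.)

5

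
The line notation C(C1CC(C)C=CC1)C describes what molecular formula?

Heavy atoms from the SMILES: 9 C.
Implicit hydrogens by atom environment:
  4 × C: 1 H each → 4
  3 × C: 2 H each → 6
  2 × C: 3 H each → 6
  Total hydrogens = 16.
Molecular formula: C9H16

C9H16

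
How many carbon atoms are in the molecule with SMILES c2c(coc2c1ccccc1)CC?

12

The symbol for carbon appears 12 times in the SMILES. Lowercase c denotes aromatic carbon and counts toward C.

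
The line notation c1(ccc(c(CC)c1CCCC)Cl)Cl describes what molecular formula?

C12H16Cl2

Heavy atoms from the SMILES: 12 C, 2 Cl.
Implicit hydrogens by atom environment:
  4 × C: 2 H each → 8
  4 × C (aromatic): no H
  2 × C: 3 H each → 6
  2 × C (aromatic): 1 H each → 2
  2 × Cl: no H
  Total hydrogens = 16.
Molecular formula: C12H16Cl2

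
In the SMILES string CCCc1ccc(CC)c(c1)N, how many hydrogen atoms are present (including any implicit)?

Hydrogens are implicit in SMILES; fill each atom to its normal valence:
  3 × C: 2 H each → 6
  3 × C (aromatic): 1 H each → 3
  3 × C (aromatic): no H
  2 × C: 3 H each → 6
  1 × N: 2 H
  Total hydrogens = 17.

17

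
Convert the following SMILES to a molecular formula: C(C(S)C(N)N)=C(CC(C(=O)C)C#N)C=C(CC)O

C13H21N3O2S

Heavy atoms from the SMILES: 13 C, 3 N, 2 O, 1 S.
Implicit hydrogens by atom environment:
  5 × C: 1 H each → 5
  4 × C: no H
  2 × C: 3 H each → 6
  2 × C: 2 H each → 4
  2 × N: 2 H each → 4
  1 × N: no H
  1 × O: 1 H
  1 × O: no H
  1 × S: 1 H
  Total hydrogens = 21.
Molecular formula: C13H21N3O2S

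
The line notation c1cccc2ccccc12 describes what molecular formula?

Heavy atoms from the SMILES: 10 C.
Implicit hydrogens by atom environment:
  8 × C (aromatic): 1 H each → 8
  2 × C (aromatic): no H
  Total hydrogens = 8.
Molecular formula: C10H8

C10H8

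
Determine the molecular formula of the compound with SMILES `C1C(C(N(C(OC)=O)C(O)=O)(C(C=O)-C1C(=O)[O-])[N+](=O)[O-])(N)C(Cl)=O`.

Heavy atoms from the SMILES: 11 C, 1 Cl, 3 N, 10 O.
Implicit hydrogens by atom environment:
  7 × O: no H
  6 × C: no H
  3 × C: 1 H each → 3
  2 × O (charge -1): no H
  1 × C: 3 H
  1 × C: 2 H
  1 × Cl: no H
  1 × N: 2 H
  1 × N (charge +1): no H
  1 × N: no H
  1 × O: 1 H
  Total hydrogens = 11.
Net charge -1.
Molecular formula: C11H11ClN3O10-

C11H11ClN3O10-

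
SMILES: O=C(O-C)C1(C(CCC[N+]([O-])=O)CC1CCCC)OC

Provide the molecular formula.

Heavy atoms from the SMILES: 14 C, 1 N, 5 O.
Implicit hydrogens by atom environment:
  7 × C: 2 H each → 14
  4 × O: no H
  3 × C: 3 H each → 9
  2 × C: 1 H each → 2
  2 × C: no H
  1 × N (charge +1): no H
  1 × O (charge -1): no H
  Total hydrogens = 25.
Molecular formula: C14H25NO5

C14H25NO5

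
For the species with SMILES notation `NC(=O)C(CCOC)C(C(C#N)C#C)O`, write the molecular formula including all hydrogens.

C10H14N2O3

Heavy atoms from the SMILES: 10 C, 2 N, 3 O.
Implicit hydrogens by atom environment:
  4 × C: 1 H each → 4
  3 × C: no H
  2 × C: 2 H each → 4
  2 × O: no H
  1 × C: 3 H
  1 × N: 2 H
  1 × N: no H
  1 × O: 1 H
  Total hydrogens = 14.
Molecular formula: C10H14N2O3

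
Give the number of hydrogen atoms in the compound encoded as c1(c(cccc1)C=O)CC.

Hydrogens are implicit in SMILES; fill each atom to its normal valence:
  4 × C (aromatic): 1 H each → 4
  2 × C (aromatic): no H
  1 × C: 3 H
  1 × C: 2 H
  1 × C: 1 H
  1 × O: no H
  Total hydrogens = 10.

10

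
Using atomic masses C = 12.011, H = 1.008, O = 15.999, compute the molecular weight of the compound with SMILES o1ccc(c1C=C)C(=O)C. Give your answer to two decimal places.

136.15

Molecular formula: C8H8O2.
M = 8×12.011 + 8×1.008 + 2×15.999 = 136.15 g/mol.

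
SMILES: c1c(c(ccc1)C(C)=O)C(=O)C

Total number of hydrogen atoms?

Hydrogens are implicit in SMILES; fill each atom to its normal valence:
  4 × C (aromatic): 1 H each → 4
  2 × C: 3 H each → 6
  2 × C (aromatic): no H
  2 × C: no H
  2 × O: no H
  Total hydrogens = 10.

10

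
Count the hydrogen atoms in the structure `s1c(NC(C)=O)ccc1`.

Hydrogens are implicit in SMILES; fill each atom to its normal valence:
  3 × C (aromatic): 1 H each → 3
  1 × C: 3 H
  1 × C (aromatic): no H
  1 × C: no H
  1 × N: 1 H
  1 × O: no H
  1 × S (aromatic): no H
  Total hydrogens = 7.

7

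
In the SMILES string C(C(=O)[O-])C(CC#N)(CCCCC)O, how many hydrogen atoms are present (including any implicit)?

Hydrogens are implicit in SMILES; fill each atom to its normal valence:
  6 × C: 2 H each → 12
  3 × C: no H
  1 × C: 3 H
  1 × N: no H
  1 × O: 1 H
  1 × O: no H
  1 × O (charge -1): no H
  Total hydrogens = 16.

16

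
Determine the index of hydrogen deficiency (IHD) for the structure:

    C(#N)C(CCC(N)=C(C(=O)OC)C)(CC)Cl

4

Molecular formula from the SMILES: C11H17ClN2O2.
DoU = (2C + 2 + N − H − X)/2 = (2·11 + 2 + 2 − 17 − 1)/2 = 8/2 = 4.
(Structurally: 0 ring(s) + 4 π bond(s) = 4.)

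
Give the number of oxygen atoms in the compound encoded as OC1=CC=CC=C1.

The symbol for oxygen appears 1 time in the SMILES.

1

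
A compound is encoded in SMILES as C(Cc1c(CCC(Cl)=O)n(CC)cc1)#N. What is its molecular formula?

Heavy atoms from the SMILES: 11 C, 1 Cl, 2 N, 1 O.
Implicit hydrogens by atom environment:
  4 × C: 2 H each → 8
  2 × C (aromatic): 1 H each → 2
  2 × C (aromatic): no H
  2 × C: no H
  1 × C: 3 H
  1 × Cl: no H
  1 × N (aromatic): no H
  1 × N: no H
  1 × O: no H
  Total hydrogens = 13.
Molecular formula: C11H13ClN2O

C11H13ClN2O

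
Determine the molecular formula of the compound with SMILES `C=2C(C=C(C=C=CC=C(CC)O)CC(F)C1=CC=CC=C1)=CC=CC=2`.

Heavy atoms from the SMILES: 23 C, 1 F, 1 O.
Implicit hydrogens by atom environment:
  10 × C (aromatic): 1 H each → 10
  5 × C: 1 H each → 5
  3 × C: no H
  2 × C: 2 H each → 4
  2 × C (aromatic): no H
  1 × C: 3 H
  1 × F: no H
  1 × O: 1 H
  Total hydrogens = 23.
Molecular formula: C23H23FO

C23H23FO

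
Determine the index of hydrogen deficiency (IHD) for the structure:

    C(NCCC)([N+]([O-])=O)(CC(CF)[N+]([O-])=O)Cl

2

Molecular formula from the SMILES: C7H13ClFN3O4.
DoU = (2C + 2 + N − H − X)/2 = (2·7 + 2 + 3 − 13 − 2)/2 = 4/2 = 2.
(Structurally: 0 ring(s) + 2 π bond(s) = 2.)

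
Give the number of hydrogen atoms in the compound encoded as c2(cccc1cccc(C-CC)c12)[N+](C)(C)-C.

22

Hydrogens are implicit in SMILES; fill each atom to its normal valence:
  6 × C (aromatic): 1 H each → 6
  4 × C: 3 H each → 12
  4 × C (aromatic): no H
  2 × C: 2 H each → 4
  1 × N (charge +1): no H
  Total hydrogens = 22.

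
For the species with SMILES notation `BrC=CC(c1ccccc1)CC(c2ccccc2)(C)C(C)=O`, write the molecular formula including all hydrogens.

Heavy atoms from the SMILES: 1 Br, 20 C, 1 O.
Implicit hydrogens by atom environment:
  10 × C (aromatic): 1 H each → 10
  3 × C: 1 H each → 3
  2 × C: 3 H each → 6
  2 × C: no H
  2 × C (aromatic): no H
  1 × Br: no H
  1 × C: 2 H
  1 × O: no H
  Total hydrogens = 21.
Molecular formula: C20H21BrO

C20H21BrO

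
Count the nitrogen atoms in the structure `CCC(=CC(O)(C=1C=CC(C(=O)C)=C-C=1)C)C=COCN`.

1

The symbol for nitrogen appears 1 time in the SMILES.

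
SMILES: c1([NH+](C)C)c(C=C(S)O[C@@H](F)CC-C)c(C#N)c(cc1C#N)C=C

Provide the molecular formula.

Heavy atoms from the SMILES: 18 C, 1 F, 3 N, 1 O, 1 S.
Implicit hydrogens by atom environment:
  5 × C (aromatic): no H
  3 × C: 3 H each → 9
  3 × C: 2 H each → 6
  3 × C: 1 H each → 3
  3 × C: no H
  2 × N: no H
  1 × C (aromatic): 1 H
  1 × F: no H
  1 × N (charge +1): 1 H
  1 × O: no H
  1 × S: 1 H
  Total hydrogens = 21.
Net charge +1.
Molecular formula: C18H21FN3OS+

C18H21FN3OS+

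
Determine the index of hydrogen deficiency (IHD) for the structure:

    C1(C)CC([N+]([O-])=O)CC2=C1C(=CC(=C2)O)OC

6

Molecular formula from the SMILES: C12H15NO4.
DoU = (2C + 2 + N − H − X)/2 = (2·12 + 2 + 1 − 15 − 0)/2 = 12/2 = 6.
(Structurally: 2 ring(s) + 4 π bond(s) = 6.)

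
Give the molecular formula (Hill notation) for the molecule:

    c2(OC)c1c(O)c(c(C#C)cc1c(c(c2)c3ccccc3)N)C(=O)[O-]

C20H14NO4-

Heavy atoms from the SMILES: 20 C, 1 N, 4 O.
Implicit hydrogens by atom environment:
  9 × C (aromatic): no H
  7 × C (aromatic): 1 H each → 7
  2 × C: no H
  2 × O: no H
  1 × C: 3 H
  1 × C: 1 H
  1 × N: 2 H
  1 × O: 1 H
  1 × O (charge -1): no H
  Total hydrogens = 14.
Net charge -1.
Molecular formula: C20H14NO4-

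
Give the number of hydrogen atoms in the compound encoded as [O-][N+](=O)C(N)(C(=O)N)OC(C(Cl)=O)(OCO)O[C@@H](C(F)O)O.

11

Hydrogens are implicit in SMILES; fill each atom to its normal valence:
  6 × O: no H
  4 × C: no H
  3 × O: 1 H each → 3
  2 × C: 1 H each → 2
  2 × N: 2 H each → 4
  1 × C: 2 H
  1 × Cl: no H
  1 × F: no H
  1 × N (charge +1): no H
  1 × O (charge -1): no H
  Total hydrogens = 11.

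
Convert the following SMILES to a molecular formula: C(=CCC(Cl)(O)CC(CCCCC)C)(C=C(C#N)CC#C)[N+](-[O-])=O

C18H25ClN2O3

Heavy atoms from the SMILES: 18 C, 1 Cl, 2 N, 3 O.
Implicit hydrogens by atom environment:
  7 × C: 2 H each → 14
  5 × C: no H
  4 × C: 1 H each → 4
  2 × C: 3 H each → 6
  1 × Cl: no H
  1 × N: no H
  1 × N (charge +1): no H
  1 × O: 1 H
  1 × O: no H
  1 × O (charge -1): no H
  Total hydrogens = 25.
Molecular formula: C18H25ClN2O3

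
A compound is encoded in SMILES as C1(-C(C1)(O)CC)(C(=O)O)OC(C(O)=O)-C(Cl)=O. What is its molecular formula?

C9H11ClO7

Heavy atoms from the SMILES: 9 C, 1 Cl, 7 O.
Implicit hydrogens by atom environment:
  5 × C: no H
  4 × O: no H
  3 × O: 1 H each → 3
  2 × C: 2 H each → 4
  1 × C: 3 H
  1 × C: 1 H
  1 × Cl: no H
  Total hydrogens = 11.
Molecular formula: C9H11ClO7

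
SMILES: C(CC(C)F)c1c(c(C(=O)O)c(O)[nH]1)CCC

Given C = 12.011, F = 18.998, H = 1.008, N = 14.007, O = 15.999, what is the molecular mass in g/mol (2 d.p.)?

Molecular formula: C12H18FNO3.
M = 12×12.011 + 1×18.998 + 18×1.008 + 1×14.007 + 3×15.999 = 243.28 g/mol.

243.28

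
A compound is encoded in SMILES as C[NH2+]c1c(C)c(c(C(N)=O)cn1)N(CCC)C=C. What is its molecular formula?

C13H21N4O+

Heavy atoms from the SMILES: 13 C, 4 N, 1 O.
Implicit hydrogens by atom environment:
  4 × C (aromatic): no H
  3 × C: 3 H each → 9
  3 × C: 2 H each → 6
  1 × C (aromatic): 1 H
  1 × C: 1 H
  1 × C: no H
  1 × N: 2 H
  1 × N (charge +1): 2 H
  1 × N (aromatic): no H
  1 × N: no H
  1 × O: no H
  Total hydrogens = 21.
Net charge +1.
Molecular formula: C13H21N4O+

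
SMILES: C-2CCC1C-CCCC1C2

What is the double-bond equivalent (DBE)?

Molecular formula from the SMILES: C10H18.
DoU = (2C + 2 + N − H − X)/2 = (2·10 + 2 + 0 − 18 − 0)/2 = 4/2 = 2.
(Structurally: 2 ring(s) + 0 π bond(s) = 2.)

2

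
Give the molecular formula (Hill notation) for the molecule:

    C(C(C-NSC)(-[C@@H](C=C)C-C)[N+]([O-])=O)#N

C9H15N3O2S

Heavy atoms from the SMILES: 9 C, 3 N, 2 O, 1 S.
Implicit hydrogens by atom environment:
  3 × C: 2 H each → 6
  2 × C: 3 H each → 6
  2 × C: 1 H each → 2
  2 × C: no H
  1 × N: 1 H
  1 × N: no H
  1 × N (charge +1): no H
  1 × O: no H
  1 × O (charge -1): no H
  1 × S: no H
  Total hydrogens = 15.
Molecular formula: C9H15N3O2S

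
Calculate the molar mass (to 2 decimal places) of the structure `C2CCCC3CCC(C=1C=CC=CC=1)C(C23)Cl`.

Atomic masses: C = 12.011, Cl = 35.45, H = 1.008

Molecular formula: C16H21Cl.
M = 16×12.011 + 1×35.45 + 21×1.008 = 248.79 g/mol.

248.79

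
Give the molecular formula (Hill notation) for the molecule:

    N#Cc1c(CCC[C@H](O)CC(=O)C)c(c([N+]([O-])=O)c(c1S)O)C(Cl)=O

Heavy atoms from the SMILES: 15 C, 1 Cl, 2 N, 6 O, 1 S.
Implicit hydrogens by atom environment:
  6 × C (aromatic): no H
  4 × C: 2 H each → 8
  3 × C: no H
  3 × O: no H
  2 × O: 1 H each → 2
  1 × C: 3 H
  1 × C: 1 H
  1 × Cl: no H
  1 × N (charge +1): no H
  1 × N: no H
  1 × O (charge -1): no H
  1 × S: 1 H
  Total hydrogens = 15.
Molecular formula: C15H15ClN2O6S

C15H15ClN2O6S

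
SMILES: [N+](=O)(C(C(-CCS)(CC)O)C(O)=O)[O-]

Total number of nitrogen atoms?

1

The symbol for nitrogen appears 1 time in the SMILES.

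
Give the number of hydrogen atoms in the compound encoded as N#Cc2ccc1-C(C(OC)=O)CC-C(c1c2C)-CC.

Hydrogens are implicit in SMILES; fill each atom to its normal valence:
  4 × C (aromatic): no H
  3 × C: 3 H each → 9
  3 × C: 2 H each → 6
  2 × C (aromatic): 1 H each → 2
  2 × C: 1 H each → 2
  2 × C: no H
  2 × O: no H
  1 × N: no H
  Total hydrogens = 19.

19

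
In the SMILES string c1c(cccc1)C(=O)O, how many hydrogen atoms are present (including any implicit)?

Hydrogens are implicit in SMILES; fill each atom to its normal valence:
  5 × C (aromatic): 1 H each → 5
  1 × C (aromatic): no H
  1 × C: no H
  1 × O: 1 H
  1 × O: no H
  Total hydrogens = 6.

6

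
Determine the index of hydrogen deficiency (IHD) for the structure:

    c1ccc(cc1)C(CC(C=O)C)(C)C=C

6

Molecular formula from the SMILES: C14H18O.
DoU = (2C + 2 + N − H − X)/2 = (2·14 + 2 + 0 − 18 − 0)/2 = 12/2 = 6.
(Structurally: 1 ring(s) + 5 π bond(s) = 6.)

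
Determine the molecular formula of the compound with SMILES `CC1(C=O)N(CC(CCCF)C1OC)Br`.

Heavy atoms from the SMILES: 1 Br, 10 C, 1 F, 1 N, 2 O.
Implicit hydrogens by atom environment:
  4 × C: 2 H each → 8
  3 × C: 1 H each → 3
  2 × C: 3 H each → 6
  2 × O: no H
  1 × Br: no H
  1 × C: no H
  1 × F: no H
  1 × N: no H
  Total hydrogens = 17.
Molecular formula: C10H17BrFNO2

C10H17BrFNO2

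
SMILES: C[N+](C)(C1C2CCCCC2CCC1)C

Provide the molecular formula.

Heavy atoms from the SMILES: 13 C, 1 N.
Implicit hydrogens by atom environment:
  7 × C: 2 H each → 14
  3 × C: 3 H each → 9
  3 × C: 1 H each → 3
  1 × N (charge +1): no H
  Total hydrogens = 26.
Net charge +1.
Molecular formula: C13H26N+

C13H26N+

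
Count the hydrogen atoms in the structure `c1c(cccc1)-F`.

Hydrogens are implicit in SMILES; fill each atom to its normal valence:
  5 × C (aromatic): 1 H each → 5
  1 × C (aromatic): no H
  1 × F: no H
  Total hydrogens = 5.

5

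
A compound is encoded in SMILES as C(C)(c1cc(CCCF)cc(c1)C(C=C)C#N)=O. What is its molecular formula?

Heavy atoms from the SMILES: 15 C, 1 F, 1 N, 1 O.
Implicit hydrogens by atom environment:
  4 × C: 2 H each → 8
  3 × C (aromatic): 1 H each → 3
  3 × C (aromatic): no H
  2 × C: 1 H each → 2
  2 × C: no H
  1 × C: 3 H
  1 × F: no H
  1 × N: no H
  1 × O: no H
  Total hydrogens = 16.
Molecular formula: C15H16FNO

C15H16FNO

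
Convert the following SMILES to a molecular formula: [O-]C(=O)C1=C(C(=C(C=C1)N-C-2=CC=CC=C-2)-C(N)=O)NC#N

Heavy atoms from the SMILES: 15 C, 4 N, 3 O.
Implicit hydrogens by atom environment:
  7 × C (aromatic): 1 H each → 7
  5 × C (aromatic): no H
  3 × C: no H
  2 × N: 1 H each → 2
  2 × O: no H
  1 × N: 2 H
  1 × N: no H
  1 × O (charge -1): no H
  Total hydrogens = 11.
Net charge -1.
Molecular formula: C15H11N4O3-

C15H11N4O3-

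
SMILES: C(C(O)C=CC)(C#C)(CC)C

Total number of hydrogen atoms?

Hydrogens are implicit in SMILES; fill each atom to its normal valence:
  4 × C: 1 H each → 4
  3 × C: 3 H each → 9
  2 × C: no H
  1 × C: 2 H
  1 × O: 1 H
  Total hydrogens = 16.

16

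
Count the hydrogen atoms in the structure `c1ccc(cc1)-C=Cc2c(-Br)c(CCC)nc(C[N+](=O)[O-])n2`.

Hydrogens are implicit in SMILES; fill each atom to its normal valence:
  5 × C (aromatic): 1 H each → 5
  5 × C (aromatic): no H
  3 × C: 2 H each → 6
  2 × C: 1 H each → 2
  2 × N (aromatic): no H
  1 × Br: no H
  1 × C: 3 H
  1 × N (charge +1): no H
  1 × O: no H
  1 × O (charge -1): no H
  Total hydrogens = 16.

16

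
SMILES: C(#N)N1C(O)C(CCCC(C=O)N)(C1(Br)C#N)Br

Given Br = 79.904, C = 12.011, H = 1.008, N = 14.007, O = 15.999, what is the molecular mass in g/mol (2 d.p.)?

Molecular formula: C10H12Br2N4O2.
M = 2×79.904 + 10×12.011 + 12×1.008 + 4×14.007 + 2×15.999 = 380.04 g/mol.

380.04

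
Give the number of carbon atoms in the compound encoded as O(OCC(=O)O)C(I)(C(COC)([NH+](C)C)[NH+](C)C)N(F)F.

10

The symbol for carbon appears 10 times in the SMILES.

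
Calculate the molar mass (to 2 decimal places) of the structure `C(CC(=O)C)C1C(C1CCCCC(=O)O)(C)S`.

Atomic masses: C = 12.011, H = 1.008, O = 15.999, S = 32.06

Molecular formula: C13H22O3S.
M = 13×12.011 + 22×1.008 + 3×15.999 + 1×32.06 = 258.38 g/mol.

258.38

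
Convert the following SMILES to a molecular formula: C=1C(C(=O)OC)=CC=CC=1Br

C8H7BrO2

Heavy atoms from the SMILES: 1 Br, 8 C, 2 O.
Implicit hydrogens by atom environment:
  4 × C (aromatic): 1 H each → 4
  2 × C (aromatic): no H
  2 × O: no H
  1 × Br: no H
  1 × C: 3 H
  1 × C: no H
  Total hydrogens = 7.
Molecular formula: C8H7BrO2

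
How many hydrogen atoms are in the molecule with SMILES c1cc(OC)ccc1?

Hydrogens are implicit in SMILES; fill each atom to its normal valence:
  5 × C (aromatic): 1 H each → 5
  1 × C: 3 H
  1 × C (aromatic): no H
  1 × O: no H
  Total hydrogens = 8.

8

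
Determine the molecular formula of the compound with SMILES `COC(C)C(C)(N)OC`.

C6H15NO2

Heavy atoms from the SMILES: 6 C, 1 N, 2 O.
Implicit hydrogens by atom environment:
  4 × C: 3 H each → 12
  2 × O: no H
  1 × C: 1 H
  1 × C: no H
  1 × N: 2 H
  Total hydrogens = 15.
Molecular formula: C6H15NO2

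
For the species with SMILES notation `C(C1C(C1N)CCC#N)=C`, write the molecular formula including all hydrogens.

Heavy atoms from the SMILES: 8 C, 2 N.
Implicit hydrogens by atom environment:
  4 × C: 1 H each → 4
  3 × C: 2 H each → 6
  1 × C: no H
  1 × N: 2 H
  1 × N: no H
  Total hydrogens = 12.
Molecular formula: C8H12N2

C8H12N2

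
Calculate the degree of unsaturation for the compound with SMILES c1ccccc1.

Molecular formula from the SMILES: C6H6.
DoU = (2C + 2 + N − H − X)/2 = (2·6 + 2 + 0 − 6 − 0)/2 = 8/2 = 4.
(Structurally: 1 ring(s) + 3 π bond(s) = 4.)

4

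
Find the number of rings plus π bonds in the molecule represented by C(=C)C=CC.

2

Molecular formula from the SMILES: C5H8.
DoU = (2C + 2 + N − H − X)/2 = (2·5 + 2 + 0 − 8 − 0)/2 = 4/2 = 2.
(Structurally: 0 ring(s) + 2 π bond(s) = 2.)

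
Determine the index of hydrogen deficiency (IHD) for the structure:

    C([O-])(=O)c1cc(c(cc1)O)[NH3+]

5

Molecular formula from the SMILES: C7H7NO3.
DoU = (2C + 2 + N − H − X)/2 = (2·7 + 2 + 1 − 7 − 0)/2 = 10/2 = 5.
(Structurally: 1 ring(s) + 4 π bond(s) = 5.)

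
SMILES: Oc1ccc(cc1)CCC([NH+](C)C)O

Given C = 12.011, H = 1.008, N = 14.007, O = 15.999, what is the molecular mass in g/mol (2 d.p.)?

196.27

Molecular formula: C11H18NO2+.
M = 11×12.011 + 18×1.008 + 1×14.007 + 2×15.999 = 196.27 g/mol.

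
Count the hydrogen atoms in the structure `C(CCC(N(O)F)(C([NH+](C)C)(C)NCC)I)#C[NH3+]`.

24

Hydrogens are implicit in SMILES; fill each atom to its normal valence:
  4 × C: 3 H each → 12
  4 × C: no H
  3 × C: 2 H each → 6
  1 × F: no H
  1 × I: no H
  1 × N (charge +1): 3 H
  1 × N: 1 H
  1 × N (charge +1): 1 H
  1 × N: no H
  1 × O: 1 H
  Total hydrogens = 24.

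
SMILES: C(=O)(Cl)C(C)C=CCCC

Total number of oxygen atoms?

The symbol for oxygen appears 1 time in the SMILES.

1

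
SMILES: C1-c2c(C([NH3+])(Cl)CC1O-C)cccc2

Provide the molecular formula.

C11H15ClNO+

Heavy atoms from the SMILES: 11 C, 1 Cl, 1 N, 1 O.
Implicit hydrogens by atom environment:
  4 × C (aromatic): 1 H each → 4
  2 × C: 2 H each → 4
  2 × C (aromatic): no H
  1 × C: 3 H
  1 × C: 1 H
  1 × C: no H
  1 × Cl: no H
  1 × N (charge +1): 3 H
  1 × O: no H
  Total hydrogens = 15.
Net charge +1.
Molecular formula: C11H15ClNO+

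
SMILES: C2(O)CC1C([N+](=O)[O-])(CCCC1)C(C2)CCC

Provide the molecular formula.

Heavy atoms from the SMILES: 13 C, 1 N, 3 O.
Implicit hydrogens by atom environment:
  8 × C: 2 H each → 16
  3 × C: 1 H each → 3
  1 × C: 3 H
  1 × C: no H
  1 × N (charge +1): no H
  1 × O: 1 H
  1 × O: no H
  1 × O (charge -1): no H
  Total hydrogens = 23.
Molecular formula: C13H23NO3

C13H23NO3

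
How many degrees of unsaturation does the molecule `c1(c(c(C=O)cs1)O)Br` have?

Molecular formula from the SMILES: C5H3BrO2S.
DoU = (2C + 2 + N − H − X)/2 = (2·5 + 2 + 0 − 3 − 1)/2 = 8/2 = 4.
(Structurally: 1 ring(s) + 3 π bond(s) = 4.)

4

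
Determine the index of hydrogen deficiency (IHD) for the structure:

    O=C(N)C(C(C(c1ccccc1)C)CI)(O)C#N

7

Molecular formula from the SMILES: C13H15IN2O2.
DoU = (2C + 2 + N − H − X)/2 = (2·13 + 2 + 2 − 15 − 1)/2 = 14/2 = 7.
(Structurally: 1 ring(s) + 6 π bond(s) = 7.)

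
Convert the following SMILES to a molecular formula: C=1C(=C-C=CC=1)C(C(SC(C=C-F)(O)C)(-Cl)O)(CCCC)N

C16H23ClFNO2S

Heavy atoms from the SMILES: 16 C, 1 Cl, 1 F, 1 N, 2 O, 1 S.
Implicit hydrogens by atom environment:
  5 × C (aromatic): 1 H each → 5
  3 × C: 2 H each → 6
  3 × C: no H
  2 × C: 3 H each → 6
  2 × C: 1 H each → 2
  2 × O: 1 H each → 2
  1 × C (aromatic): no H
  1 × Cl: no H
  1 × F: no H
  1 × N: 2 H
  1 × S: no H
  Total hydrogens = 23.
Molecular formula: C16H23ClFNO2S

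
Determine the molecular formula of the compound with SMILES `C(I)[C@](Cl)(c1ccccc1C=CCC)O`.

C12H14ClIO

Heavy atoms from the SMILES: 12 C, 1 Cl, 1 I, 1 O.
Implicit hydrogens by atom environment:
  4 × C (aromatic): 1 H each → 4
  2 × C: 2 H each → 4
  2 × C: 1 H each → 2
  2 × C (aromatic): no H
  1 × C: 3 H
  1 × C: no H
  1 × Cl: no H
  1 × I: no H
  1 × O: 1 H
  Total hydrogens = 14.
Molecular formula: C12H14ClIO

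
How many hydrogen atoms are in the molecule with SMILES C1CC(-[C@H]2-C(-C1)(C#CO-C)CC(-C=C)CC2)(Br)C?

Hydrogens are implicit in SMILES; fill each atom to its normal valence:
  7 × C: 2 H each → 14
  4 × C: no H
  3 × C: 1 H each → 3
  2 × C: 3 H each → 6
  1 × Br: no H
  1 × O: no H
  Total hydrogens = 23.

23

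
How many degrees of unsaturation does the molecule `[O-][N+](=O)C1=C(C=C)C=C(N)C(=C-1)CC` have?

6

Molecular formula from the SMILES: C10H12N2O2.
DoU = (2C + 2 + N − H − X)/2 = (2·10 + 2 + 2 − 12 − 0)/2 = 12/2 = 6.
(Structurally: 1 ring(s) + 5 π bond(s) = 6.)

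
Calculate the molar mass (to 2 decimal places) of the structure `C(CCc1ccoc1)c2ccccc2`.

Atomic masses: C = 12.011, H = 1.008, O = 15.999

Molecular formula: C13H14O.
M = 13×12.011 + 14×1.008 + 1×15.999 = 186.25 g/mol.

186.25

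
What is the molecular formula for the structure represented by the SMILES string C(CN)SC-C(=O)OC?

Heavy atoms from the SMILES: 5 C, 1 N, 2 O, 1 S.
Implicit hydrogens by atom environment:
  3 × C: 2 H each → 6
  2 × O: no H
  1 × C: 3 H
  1 × C: no H
  1 × N: 2 H
  1 × S: no H
  Total hydrogens = 11.
Molecular formula: C5H11NO2S

C5H11NO2S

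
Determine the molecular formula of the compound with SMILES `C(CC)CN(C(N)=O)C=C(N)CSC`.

Heavy atoms from the SMILES: 9 C, 3 N, 1 O, 1 S.
Implicit hydrogens by atom environment:
  4 × C: 2 H each → 8
  2 × C: 3 H each → 6
  2 × C: no H
  2 × N: 2 H each → 4
  1 × C: 1 H
  1 × N: no H
  1 × O: no H
  1 × S: no H
  Total hydrogens = 19.
Molecular formula: C9H19N3OS

C9H19N3OS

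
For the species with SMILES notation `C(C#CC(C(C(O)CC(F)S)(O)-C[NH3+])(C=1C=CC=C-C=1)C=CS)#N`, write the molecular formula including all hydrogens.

Heavy atoms from the SMILES: 17 C, 1 F, 2 N, 2 O, 2 S.
Implicit hydrogens by atom environment:
  5 × C (aromatic): 1 H each → 5
  5 × C: no H
  4 × C: 1 H each → 4
  2 × C: 2 H each → 4
  2 × O: 1 H each → 2
  2 × S: 1 H each → 2
  1 × C (aromatic): no H
  1 × F: no H
  1 × N (charge +1): 3 H
  1 × N: no H
  Total hydrogens = 20.
Net charge +1.
Molecular formula: C17H20FN2O2S2+

C17H20FN2O2S2+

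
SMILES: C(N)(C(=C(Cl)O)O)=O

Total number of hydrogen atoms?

4

Hydrogens are implicit in SMILES; fill each atom to its normal valence:
  3 × C: no H
  2 × O: 1 H each → 2
  1 × Cl: no H
  1 × N: 2 H
  1 × O: no H
  Total hydrogens = 4.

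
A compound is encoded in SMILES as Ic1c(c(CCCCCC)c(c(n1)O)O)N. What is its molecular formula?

Heavy atoms from the SMILES: 11 C, 1 I, 2 N, 2 O.
Implicit hydrogens by atom environment:
  5 × C: 2 H each → 10
  5 × C (aromatic): no H
  2 × O: 1 H each → 2
  1 × C: 3 H
  1 × I: no H
  1 × N: 2 H
  1 × N (aromatic): no H
  Total hydrogens = 17.
Molecular formula: C11H17IN2O2

C11H17IN2O2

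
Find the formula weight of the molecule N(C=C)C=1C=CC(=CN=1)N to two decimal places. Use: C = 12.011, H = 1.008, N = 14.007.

135.17

Molecular formula: C7H9N3.
M = 7×12.011 + 9×1.008 + 3×14.007 = 135.17 g/mol.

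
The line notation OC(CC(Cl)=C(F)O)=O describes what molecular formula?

Heavy atoms from the SMILES: 4 C, 1 Cl, 1 F, 3 O.
Implicit hydrogens by atom environment:
  3 × C: no H
  2 × O: 1 H each → 2
  1 × C: 2 H
  1 × Cl: no H
  1 × F: no H
  1 × O: no H
  Total hydrogens = 4.
Molecular formula: C4H4ClFO3

C4H4ClFO3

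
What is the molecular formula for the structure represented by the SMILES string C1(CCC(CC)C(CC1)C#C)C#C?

Heavy atoms from the SMILES: 13 C.
Implicit hydrogens by atom environment:
  5 × C: 2 H each → 10
  5 × C: 1 H each → 5
  2 × C: no H
  1 × C: 3 H
  Total hydrogens = 18.
Molecular formula: C13H18

C13H18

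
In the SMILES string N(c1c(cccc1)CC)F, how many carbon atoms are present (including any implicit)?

The symbol for carbon appears 8 times in the SMILES. Lowercase c denotes aromatic carbon and counts toward C.

8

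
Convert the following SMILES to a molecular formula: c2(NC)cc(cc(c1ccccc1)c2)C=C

C15H15N

Heavy atoms from the SMILES: 15 C, 1 N.
Implicit hydrogens by atom environment:
  8 × C (aromatic): 1 H each → 8
  4 × C (aromatic): no H
  1 × C: 3 H
  1 × C: 2 H
  1 × C: 1 H
  1 × N: 1 H
  Total hydrogens = 15.
Molecular formula: C15H15N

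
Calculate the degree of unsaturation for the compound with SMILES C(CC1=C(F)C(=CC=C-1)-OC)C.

4

Molecular formula from the SMILES: C10H13FO.
DoU = (2C + 2 + N − H − X)/2 = (2·10 + 2 + 0 − 13 − 1)/2 = 8/2 = 4.
(Structurally: 1 ring(s) + 3 π bond(s) = 4.)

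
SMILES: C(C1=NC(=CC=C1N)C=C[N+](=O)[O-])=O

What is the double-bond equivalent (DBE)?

7

Molecular formula from the SMILES: C8H7N3O3.
DoU = (2C + 2 + N − H − X)/2 = (2·8 + 2 + 3 − 7 − 0)/2 = 14/2 = 7.
(Structurally: 1 ring(s) + 6 π bond(s) = 7.)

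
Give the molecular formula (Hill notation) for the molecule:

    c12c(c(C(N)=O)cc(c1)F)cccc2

Heavy atoms from the SMILES: 11 C, 1 F, 1 N, 1 O.
Implicit hydrogens by atom environment:
  6 × C (aromatic): 1 H each → 6
  4 × C (aromatic): no H
  1 × C: no H
  1 × F: no H
  1 × N: 2 H
  1 × O: no H
  Total hydrogens = 8.
Molecular formula: C11H8FNO

C11H8FNO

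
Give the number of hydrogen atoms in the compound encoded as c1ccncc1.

Hydrogens are implicit in SMILES; fill each atom to its normal valence:
  5 × C (aromatic): 1 H each → 5
  1 × N (aromatic): no H
  Total hydrogens = 5.

5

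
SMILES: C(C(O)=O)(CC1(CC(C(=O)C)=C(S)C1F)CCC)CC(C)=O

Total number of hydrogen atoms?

23

Hydrogens are implicit in SMILES; fill each atom to its normal valence:
  6 × C: no H
  5 × C: 2 H each → 10
  3 × C: 3 H each → 9
  3 × O: no H
  2 × C: 1 H each → 2
  1 × F: no H
  1 × O: 1 H
  1 × S: 1 H
  Total hydrogens = 23.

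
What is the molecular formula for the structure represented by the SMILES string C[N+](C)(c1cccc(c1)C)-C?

Heavy atoms from the SMILES: 10 C, 1 N.
Implicit hydrogens by atom environment:
  4 × C: 3 H each → 12
  4 × C (aromatic): 1 H each → 4
  2 × C (aromatic): no H
  1 × N (charge +1): no H
  Total hydrogens = 16.
Net charge +1.
Molecular formula: C10H16N+

C10H16N+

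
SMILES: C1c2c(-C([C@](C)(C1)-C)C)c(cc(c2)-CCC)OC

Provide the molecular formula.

Heavy atoms from the SMILES: 17 C, 1 O.
Implicit hydrogens by atom environment:
  5 × C: 3 H each → 15
  4 × C: 2 H each → 8
  4 × C (aromatic): no H
  2 × C (aromatic): 1 H each → 2
  1 × C: 1 H
  1 × C: no H
  1 × O: no H
  Total hydrogens = 26.
Molecular formula: C17H26O

C17H26O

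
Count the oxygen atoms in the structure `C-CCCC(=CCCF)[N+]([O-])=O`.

2

The symbol for oxygen appears 2 times in the SMILES.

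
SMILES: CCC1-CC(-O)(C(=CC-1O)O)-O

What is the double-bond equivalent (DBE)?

Molecular formula from the SMILES: C8H14O4.
DoU = (2C + 2 + N − H − X)/2 = (2·8 + 2 + 0 − 14 − 0)/2 = 4/2 = 2.
(Structurally: 1 ring(s) + 1 π bond(s) = 2.)

2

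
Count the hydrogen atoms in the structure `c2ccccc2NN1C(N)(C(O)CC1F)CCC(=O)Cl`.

17

Hydrogens are implicit in SMILES; fill each atom to its normal valence:
  5 × C (aromatic): 1 H each → 5
  3 × C: 2 H each → 6
  2 × C: 1 H each → 2
  2 × C: no H
  1 × C (aromatic): no H
  1 × Cl: no H
  1 × F: no H
  1 × N: 2 H
  1 × N: 1 H
  1 × N: no H
  1 × O: 1 H
  1 × O: no H
  Total hydrogens = 17.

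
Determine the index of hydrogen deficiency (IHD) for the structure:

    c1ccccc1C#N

6

Molecular formula from the SMILES: C7H5N.
DoU = (2C + 2 + N − H − X)/2 = (2·7 + 2 + 1 − 5 − 0)/2 = 12/2 = 6.
(Structurally: 1 ring(s) + 5 π bond(s) = 6.)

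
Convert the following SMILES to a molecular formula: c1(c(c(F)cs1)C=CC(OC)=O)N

C8H8FNO2S

Heavy atoms from the SMILES: 8 C, 1 F, 1 N, 2 O, 1 S.
Implicit hydrogens by atom environment:
  3 × C (aromatic): no H
  2 × C: 1 H each → 2
  2 × O: no H
  1 × C: 3 H
  1 × C (aromatic): 1 H
  1 × C: no H
  1 × F: no H
  1 × N: 2 H
  1 × S (aromatic): no H
  Total hydrogens = 8.
Molecular formula: C8H8FNO2S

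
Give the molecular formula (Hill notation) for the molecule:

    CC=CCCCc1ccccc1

C12H16

Heavy atoms from the SMILES: 12 C.
Implicit hydrogens by atom environment:
  5 × C (aromatic): 1 H each → 5
  3 × C: 2 H each → 6
  2 × C: 1 H each → 2
  1 × C: 3 H
  1 × C (aromatic): no H
  Total hydrogens = 16.
Molecular formula: C12H16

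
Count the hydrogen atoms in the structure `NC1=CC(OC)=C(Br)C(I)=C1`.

7

Hydrogens are implicit in SMILES; fill each atom to its normal valence:
  4 × C (aromatic): no H
  2 × C (aromatic): 1 H each → 2
  1 × Br: no H
  1 × C: 3 H
  1 × I: no H
  1 × N: 2 H
  1 × O: no H
  Total hydrogens = 7.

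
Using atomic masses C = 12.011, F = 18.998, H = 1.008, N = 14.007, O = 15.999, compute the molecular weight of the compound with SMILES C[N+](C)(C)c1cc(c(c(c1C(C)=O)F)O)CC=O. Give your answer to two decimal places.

254.28

Molecular formula: C13H17FNO3+.
M = 13×12.011 + 1×18.998 + 17×1.008 + 1×14.007 + 3×15.999 = 254.28 g/mol.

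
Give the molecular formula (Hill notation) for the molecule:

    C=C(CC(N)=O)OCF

Heavy atoms from the SMILES: 5 C, 1 F, 1 N, 2 O.
Implicit hydrogens by atom environment:
  3 × C: 2 H each → 6
  2 × C: no H
  2 × O: no H
  1 × F: no H
  1 × N: 2 H
  Total hydrogens = 8.
Molecular formula: C5H8FNO2

C5H8FNO2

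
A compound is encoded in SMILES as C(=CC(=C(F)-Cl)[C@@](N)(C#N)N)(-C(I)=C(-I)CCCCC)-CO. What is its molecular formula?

Heavy atoms from the SMILES: 14 C, 1 Cl, 1 F, 2 I, 3 N, 1 O.
Implicit hydrogens by atom environment:
  7 × C: no H
  5 × C: 2 H each → 10
  2 × I: no H
  2 × N: 2 H each → 4
  1 × C: 3 H
  1 × C: 1 H
  1 × Cl: no H
  1 × F: no H
  1 × N: no H
  1 × O: 1 H
  Total hydrogens = 19.
Molecular formula: C14H19ClFI2N3O

C14H19ClFI2N3O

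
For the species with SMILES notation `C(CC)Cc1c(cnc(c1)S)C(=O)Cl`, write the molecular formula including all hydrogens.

C10H12ClNOS

Heavy atoms from the SMILES: 10 C, 1 Cl, 1 N, 1 O, 1 S.
Implicit hydrogens by atom environment:
  3 × C: 2 H each → 6
  3 × C (aromatic): no H
  2 × C (aromatic): 1 H each → 2
  1 × C: 3 H
  1 × C: no H
  1 × Cl: no H
  1 × N (aromatic): no H
  1 × O: no H
  1 × S: 1 H
  Total hydrogens = 12.
Molecular formula: C10H12ClNOS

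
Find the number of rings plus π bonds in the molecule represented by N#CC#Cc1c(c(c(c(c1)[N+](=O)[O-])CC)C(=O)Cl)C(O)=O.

11

Molecular formula from the SMILES: C13H7ClN2O5.
DoU = (2C + 2 + N − H − X)/2 = (2·13 + 2 + 2 − 7 − 1)/2 = 22/2 = 11.
(Structurally: 1 ring(s) + 10 π bond(s) = 11.)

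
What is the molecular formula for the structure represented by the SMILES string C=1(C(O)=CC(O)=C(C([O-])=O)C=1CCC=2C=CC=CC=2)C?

Heavy atoms from the SMILES: 16 C, 4 O.
Implicit hydrogens by atom environment:
  6 × C (aromatic): 1 H each → 6
  6 × C (aromatic): no H
  2 × C: 2 H each → 4
  2 × O: 1 H each → 2
  1 × C: 3 H
  1 × C: no H
  1 × O: no H
  1 × O (charge -1): no H
  Total hydrogens = 15.
Net charge -1.
Molecular formula: C16H15O4-

C16H15O4-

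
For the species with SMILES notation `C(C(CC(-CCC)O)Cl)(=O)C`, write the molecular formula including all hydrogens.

C8H15ClO2

Heavy atoms from the SMILES: 8 C, 1 Cl, 2 O.
Implicit hydrogens by atom environment:
  3 × C: 2 H each → 6
  2 × C: 3 H each → 6
  2 × C: 1 H each → 2
  1 × C: no H
  1 × Cl: no H
  1 × O: 1 H
  1 × O: no H
  Total hydrogens = 15.
Molecular formula: C8H15ClO2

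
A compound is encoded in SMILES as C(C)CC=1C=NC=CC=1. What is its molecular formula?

C8H11N

Heavy atoms from the SMILES: 8 C, 1 N.
Implicit hydrogens by atom environment:
  4 × C (aromatic): 1 H each → 4
  2 × C: 2 H each → 4
  1 × C: 3 H
  1 × C (aromatic): no H
  1 × N (aromatic): no H
  Total hydrogens = 11.
Molecular formula: C8H11N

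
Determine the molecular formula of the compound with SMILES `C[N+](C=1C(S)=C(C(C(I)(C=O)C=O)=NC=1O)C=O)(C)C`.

Heavy atoms from the SMILES: 12 C, 1 I, 2 N, 4 O, 1 S.
Implicit hydrogens by atom environment:
  5 × C (aromatic): no H
  3 × C: 3 H each → 9
  3 × C: 1 H each → 3
  3 × O: no H
  1 × C: no H
  1 × I: no H
  1 × N (aromatic): no H
  1 × N (charge +1): no H
  1 × O: 1 H
  1 × S: 1 H
  Total hydrogens = 14.
Net charge +1.
Molecular formula: C12H14IN2O4S+

C12H14IN2O4S+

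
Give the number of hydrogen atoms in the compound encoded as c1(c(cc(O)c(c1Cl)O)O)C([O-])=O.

Hydrogens are implicit in SMILES; fill each atom to its normal valence:
  5 × C (aromatic): no H
  3 × O: 1 H each → 3
  1 × C (aromatic): 1 H
  1 × C: no H
  1 × Cl: no H
  1 × O: no H
  1 × O (charge -1): no H
  Total hydrogens = 4.

4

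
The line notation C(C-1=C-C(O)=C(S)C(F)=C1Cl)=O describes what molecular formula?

C7H4ClFO2S

Heavy atoms from the SMILES: 7 C, 1 Cl, 1 F, 2 O, 1 S.
Implicit hydrogens by atom environment:
  5 × C (aromatic): no H
  1 × C (aromatic): 1 H
  1 × C: 1 H
  1 × Cl: no H
  1 × F: no H
  1 × O: 1 H
  1 × O: no H
  1 × S: 1 H
  Total hydrogens = 4.
Molecular formula: C7H4ClFO2S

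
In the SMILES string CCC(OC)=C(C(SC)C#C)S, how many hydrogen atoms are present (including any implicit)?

Hydrogens are implicit in SMILES; fill each atom to its normal valence:
  3 × C: 3 H each → 9
  3 × C: no H
  2 × C: 1 H each → 2
  1 × C: 2 H
  1 × O: no H
  1 × S: 1 H
  1 × S: no H
  Total hydrogens = 14.

14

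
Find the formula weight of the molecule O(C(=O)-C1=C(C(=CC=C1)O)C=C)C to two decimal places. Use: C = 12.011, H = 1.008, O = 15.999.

Molecular formula: C10H10O3.
M = 10×12.011 + 10×1.008 + 3×15.999 = 178.19 g/mol.

178.19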